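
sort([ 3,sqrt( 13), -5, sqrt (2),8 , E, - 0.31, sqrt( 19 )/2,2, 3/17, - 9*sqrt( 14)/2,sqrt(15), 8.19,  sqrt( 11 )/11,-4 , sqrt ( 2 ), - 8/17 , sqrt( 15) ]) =[ - 9 * sqrt(14 ) /2, - 5, - 4, - 8/17, - 0.31,3/17,sqrt(11 ) /11, sqrt ( 2 ),sqrt(2), 2, sqrt ( 19)/2,  E, 3,sqrt( 13),sqrt(15 ), sqrt(15), 8,8.19 ]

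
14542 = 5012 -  - 9530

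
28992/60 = 483 + 1/5 = 483.20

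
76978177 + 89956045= 166934222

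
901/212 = 4 + 1/4=4.25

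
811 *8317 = 6745087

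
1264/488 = 2 + 36/61= 2.59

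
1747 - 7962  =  -6215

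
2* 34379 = 68758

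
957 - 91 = 866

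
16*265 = 4240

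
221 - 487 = - 266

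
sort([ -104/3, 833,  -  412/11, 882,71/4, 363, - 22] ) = [ - 412/11, - 104/3, - 22, 71/4, 363,833, 882]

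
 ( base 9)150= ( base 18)70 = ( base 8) 176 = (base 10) 126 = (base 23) 5B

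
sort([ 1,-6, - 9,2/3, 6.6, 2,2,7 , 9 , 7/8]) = [ - 9, - 6, 2/3, 7/8,  1,2,2, 6.6,7,9] 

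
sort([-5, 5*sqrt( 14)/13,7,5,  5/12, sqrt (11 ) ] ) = [ - 5, 5/12, 5*sqrt(14 )/13, sqrt(11) , 5,7] 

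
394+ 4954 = 5348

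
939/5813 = 939/5813  =  0.16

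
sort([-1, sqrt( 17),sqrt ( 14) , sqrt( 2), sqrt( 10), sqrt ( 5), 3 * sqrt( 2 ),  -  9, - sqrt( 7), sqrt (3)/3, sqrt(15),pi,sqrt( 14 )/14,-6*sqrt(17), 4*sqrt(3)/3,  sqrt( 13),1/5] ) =[ - 6  *sqrt( 17), - 9, - sqrt(7 ), - 1, 1/5 , sqrt ( 14)/14, sqrt( 3 )/3, sqrt(2 ),sqrt( 5),4*sqrt( 3)/3,pi,  sqrt( 10 ),sqrt(13),  sqrt( 14),  sqrt( 15 ),sqrt( 17 ), 3*sqrt(2 ) ]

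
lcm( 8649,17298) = 17298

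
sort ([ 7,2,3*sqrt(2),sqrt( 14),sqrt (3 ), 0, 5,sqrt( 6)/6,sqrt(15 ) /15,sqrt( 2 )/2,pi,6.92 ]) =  [0,sqrt( 15 ) /15,sqrt( 6)/6,sqrt( 2)/2,sqrt( 3 ),2, pi,sqrt( 14 ),3 * sqrt(2),5, 6.92, 7 ]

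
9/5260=9/5260 = 0.00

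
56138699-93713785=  - 37575086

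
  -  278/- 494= 139/247 = 0.56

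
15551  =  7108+8443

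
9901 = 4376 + 5525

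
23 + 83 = 106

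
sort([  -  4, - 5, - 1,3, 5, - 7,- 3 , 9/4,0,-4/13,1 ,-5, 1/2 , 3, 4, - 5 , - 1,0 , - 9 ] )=[ - 9,-7, - 5, - 5, - 5, - 4, - 3,-1, - 1,- 4/13, 0,  0 , 1/2,1,9/4,3, 3,  4,5 ] 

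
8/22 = 4/11 = 0.36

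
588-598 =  - 10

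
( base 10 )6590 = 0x19be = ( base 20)g9a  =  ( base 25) adf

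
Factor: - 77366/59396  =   - 2^( - 1)*31^(  -  1)*101^1*383^1*479^( - 1 ) = -  38683/29698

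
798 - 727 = 71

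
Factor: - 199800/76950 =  - 2^2*3^( - 1) * 19^( - 1 )*37^1 = -148/57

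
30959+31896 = 62855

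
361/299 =361/299=1.21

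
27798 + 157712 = 185510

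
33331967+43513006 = 76844973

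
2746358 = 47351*58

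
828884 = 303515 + 525369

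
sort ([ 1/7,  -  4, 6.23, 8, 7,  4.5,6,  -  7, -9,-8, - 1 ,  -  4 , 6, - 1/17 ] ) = [- 9,-8,-7, - 4 , - 4, - 1,-1/17,1/7 , 4.5,6, 6,  6.23,7 , 8]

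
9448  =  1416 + 8032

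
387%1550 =387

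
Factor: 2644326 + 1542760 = 4187086 = 2^1 * 607^1*3449^1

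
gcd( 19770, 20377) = 1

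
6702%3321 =60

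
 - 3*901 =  - 2703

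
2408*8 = 19264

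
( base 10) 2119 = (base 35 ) 1PJ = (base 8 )4107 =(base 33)1v7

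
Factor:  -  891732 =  - 2^2 * 3^1 * 74311^1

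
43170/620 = 69 + 39/62=69.63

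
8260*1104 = 9119040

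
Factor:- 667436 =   -  2^2*7^1*11^2 * 197^1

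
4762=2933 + 1829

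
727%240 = 7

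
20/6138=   10/3069 = 0.00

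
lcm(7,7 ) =7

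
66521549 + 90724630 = 157246179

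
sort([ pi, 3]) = [3,pi]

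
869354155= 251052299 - -618301856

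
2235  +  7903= 10138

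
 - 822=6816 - 7638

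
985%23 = 19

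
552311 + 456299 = 1008610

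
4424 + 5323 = 9747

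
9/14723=9/14723 = 0.00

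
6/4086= 1/681 =0.00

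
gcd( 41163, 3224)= 1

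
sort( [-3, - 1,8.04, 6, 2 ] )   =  [ - 3, - 1,2,  6,8.04 ]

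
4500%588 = 384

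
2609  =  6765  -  4156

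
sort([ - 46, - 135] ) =[-135, - 46]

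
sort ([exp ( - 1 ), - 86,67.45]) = [-86,exp (-1),67.45]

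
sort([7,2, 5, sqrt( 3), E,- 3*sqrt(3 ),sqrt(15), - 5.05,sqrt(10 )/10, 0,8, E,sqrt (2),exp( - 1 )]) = [  -  3*sqrt( 3),- 5.05,0, sqrt (10)/10, exp ( - 1),sqrt(2), sqrt( 3 ),2,  E, E , sqrt ( 15), 5,7,8]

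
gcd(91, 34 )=1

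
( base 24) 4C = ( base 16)6c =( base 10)108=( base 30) 3I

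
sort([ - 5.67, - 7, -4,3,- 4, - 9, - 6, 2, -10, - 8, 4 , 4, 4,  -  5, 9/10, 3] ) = [ -10,-9, - 8, -7, -6, - 5.67,-5, - 4,  -  4,  9/10, 2, 3, 3 , 4, 4, 4 ] 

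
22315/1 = 22315 = 22315.00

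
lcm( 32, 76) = 608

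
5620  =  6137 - 517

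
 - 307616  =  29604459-29912075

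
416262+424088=840350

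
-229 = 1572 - 1801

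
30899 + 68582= 99481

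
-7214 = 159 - 7373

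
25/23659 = 25/23659 = 0.00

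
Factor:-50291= - 50291^1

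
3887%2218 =1669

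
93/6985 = 93/6985 = 0.01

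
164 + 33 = 197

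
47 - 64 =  - 17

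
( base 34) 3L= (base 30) 43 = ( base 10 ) 123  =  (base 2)1111011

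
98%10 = 8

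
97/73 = 97/73 = 1.33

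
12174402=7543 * 1614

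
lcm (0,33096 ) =0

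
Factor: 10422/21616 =27/56 =2^( - 3 )*3^3*7^( - 1 )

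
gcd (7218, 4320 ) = 18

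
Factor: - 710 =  - 2^1  *  5^1*71^1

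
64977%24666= 15645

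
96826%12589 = 8703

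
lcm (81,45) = 405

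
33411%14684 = 4043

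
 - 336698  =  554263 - 890961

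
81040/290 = 8104/29 = 279.45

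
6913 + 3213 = 10126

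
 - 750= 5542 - 6292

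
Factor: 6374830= 2^1 * 5^1 *7^1 * 11^1*17^1*487^1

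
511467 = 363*1409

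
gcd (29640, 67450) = 190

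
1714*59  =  101126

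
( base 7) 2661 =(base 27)1ao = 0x3FF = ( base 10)1023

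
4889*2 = 9778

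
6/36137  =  6/36137 = 0.00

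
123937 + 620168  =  744105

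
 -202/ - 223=202/223=0.91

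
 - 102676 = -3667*28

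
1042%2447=1042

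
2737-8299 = -5562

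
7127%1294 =657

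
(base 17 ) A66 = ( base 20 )79I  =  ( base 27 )431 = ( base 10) 2998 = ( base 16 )BB6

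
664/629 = 1  +  35/629 =1.06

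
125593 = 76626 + 48967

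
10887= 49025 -38138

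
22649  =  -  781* ( - 29 )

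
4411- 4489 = -78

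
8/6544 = 1/818 = 0.00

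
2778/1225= 2+328/1225 = 2.27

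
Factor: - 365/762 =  -2^( - 1 )*3^(  -  1)  *5^1 * 73^1 * 127^( - 1 ) 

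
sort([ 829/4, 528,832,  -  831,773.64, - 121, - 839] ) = [-839, - 831, - 121, 829/4,528,773.64, 832]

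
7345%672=625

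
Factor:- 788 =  - 2^2* 197^1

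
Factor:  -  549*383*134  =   - 2^1* 3^2*61^1*67^1*383^1 =- 28175778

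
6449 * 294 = 1896006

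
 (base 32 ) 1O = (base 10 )56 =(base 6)132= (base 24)28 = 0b111000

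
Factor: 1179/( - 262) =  - 9/2 = -2^( - 1 ) * 3^2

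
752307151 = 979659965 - 227352814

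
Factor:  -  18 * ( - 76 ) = 1368= 2^3*3^2*  19^1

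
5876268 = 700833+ 5175435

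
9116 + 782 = 9898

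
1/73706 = 1/73706=0.00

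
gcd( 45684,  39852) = 972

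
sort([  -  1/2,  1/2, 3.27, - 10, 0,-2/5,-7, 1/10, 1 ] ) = [ - 10, - 7, - 1/2, -2/5,0, 1/10,1/2, 1, 3.27] 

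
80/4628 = 20/1157= 0.02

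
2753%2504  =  249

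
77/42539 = 11/6077=0.00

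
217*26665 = 5786305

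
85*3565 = 303025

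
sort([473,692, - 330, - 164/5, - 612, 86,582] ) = [ - 612, - 330,  -  164/5,86, 473, 582,692]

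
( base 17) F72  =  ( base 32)4b8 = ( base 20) B2G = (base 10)4456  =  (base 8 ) 10550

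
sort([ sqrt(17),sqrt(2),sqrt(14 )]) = [ sqrt (2), sqrt(14 ),  sqrt(17 )]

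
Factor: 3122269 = 491^1*6359^1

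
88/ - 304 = -11/38 = - 0.29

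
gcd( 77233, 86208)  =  1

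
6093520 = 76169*80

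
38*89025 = 3382950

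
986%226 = 82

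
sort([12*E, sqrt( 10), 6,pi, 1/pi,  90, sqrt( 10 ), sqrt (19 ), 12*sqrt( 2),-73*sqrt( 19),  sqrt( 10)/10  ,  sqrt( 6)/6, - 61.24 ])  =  [ - 73 * sqrt( 19 ), - 61.24, sqrt( 10 ) /10, 1/pi,sqrt(6) /6, pi, sqrt( 10),sqrt( 10) , sqrt( 19 ), 6, 12 * sqrt( 2 ), 12  *  E,90]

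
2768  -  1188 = 1580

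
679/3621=679/3621= 0.19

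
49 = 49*1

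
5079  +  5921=11000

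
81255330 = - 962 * ( - 84465)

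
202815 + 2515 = 205330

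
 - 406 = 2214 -2620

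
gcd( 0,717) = 717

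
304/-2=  - 152 + 0/1  =  -152.00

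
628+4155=4783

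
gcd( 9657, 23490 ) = 261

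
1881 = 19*99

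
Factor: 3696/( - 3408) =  - 7^1*11^1*71^( - 1 ) = - 77/71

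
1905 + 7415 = 9320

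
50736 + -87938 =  - 37202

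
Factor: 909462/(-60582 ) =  - 151577/10097 = - 23^( - 1)* 41^1*439^(  -  1)*3697^1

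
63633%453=213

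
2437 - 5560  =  - 3123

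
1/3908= 1/3908  =  0.00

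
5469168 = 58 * 94296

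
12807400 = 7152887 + 5654513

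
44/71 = 44/71 =0.62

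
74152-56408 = 17744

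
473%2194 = 473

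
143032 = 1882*76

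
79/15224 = 79/15224 = 0.01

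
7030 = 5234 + 1796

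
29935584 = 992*30177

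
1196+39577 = 40773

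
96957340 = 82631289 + 14326051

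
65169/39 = 1671 = 1671.00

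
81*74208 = 6010848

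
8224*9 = 74016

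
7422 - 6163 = 1259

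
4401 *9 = 39609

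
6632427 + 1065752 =7698179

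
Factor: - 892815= -3^1*5^1*7^1*11^1*773^1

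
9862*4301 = 42416462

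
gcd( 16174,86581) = 1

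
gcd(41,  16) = 1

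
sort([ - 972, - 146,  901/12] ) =[ - 972, - 146 , 901/12]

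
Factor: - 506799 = -3^2*56311^1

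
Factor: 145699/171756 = 2^( - 2 )*3^( - 2)*13^( - 1 )* 397^1 = 397/468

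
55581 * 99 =5502519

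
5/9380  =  1/1876=0.00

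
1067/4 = 1067/4 = 266.75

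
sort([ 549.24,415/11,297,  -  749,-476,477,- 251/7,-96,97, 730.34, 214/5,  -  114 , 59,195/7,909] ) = [ - 749, - 476,-114, -96, - 251/7 , 195/7, 415/11,214/5,59, 97,297, 477,549.24,730.34,909 ]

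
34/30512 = 17/15256=0.00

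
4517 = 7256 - 2739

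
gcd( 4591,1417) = 1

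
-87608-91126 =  - 178734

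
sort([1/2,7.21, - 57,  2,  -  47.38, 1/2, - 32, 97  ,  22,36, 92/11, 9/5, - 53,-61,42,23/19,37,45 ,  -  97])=[ - 97 ,-61, - 57, - 53, -47.38, - 32,1/2,1/2, 23/19,9/5 , 2,7.21,  92/11,  22,36,37, 42,45,97]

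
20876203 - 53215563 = - 32339360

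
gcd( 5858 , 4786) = 2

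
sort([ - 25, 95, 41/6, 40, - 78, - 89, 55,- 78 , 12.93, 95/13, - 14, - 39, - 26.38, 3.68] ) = [ - 89, - 78, - 78, - 39, - 26.38, - 25, - 14 , 3.68, 41/6, 95/13,  12.93,40, 55, 95]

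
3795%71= 32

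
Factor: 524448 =2^5*3^3*607^1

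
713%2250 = 713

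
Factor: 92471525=5^2*3698861^1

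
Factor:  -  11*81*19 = -16929=- 3^4*11^1*19^1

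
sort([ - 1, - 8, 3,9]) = [ - 8, - 1, 3, 9 ]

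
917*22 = 20174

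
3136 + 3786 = 6922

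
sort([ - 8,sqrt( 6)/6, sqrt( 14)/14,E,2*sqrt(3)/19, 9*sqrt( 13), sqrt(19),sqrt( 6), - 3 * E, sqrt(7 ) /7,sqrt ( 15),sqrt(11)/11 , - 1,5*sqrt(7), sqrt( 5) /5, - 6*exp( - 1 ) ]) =[ - 3*E,  -  8, -6*exp( - 1), - 1,2*sqrt(3) /19, sqrt(14 )/14,sqrt ( 11 )/11,sqrt ( 7)/7,sqrt (6)/6,sqrt(5 )/5,sqrt(6 ), E,sqrt( 15), sqrt( 19) , 5*sqrt ( 7 ) , 9  *  sqrt ( 13) ] 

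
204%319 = 204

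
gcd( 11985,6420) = 15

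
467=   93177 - 92710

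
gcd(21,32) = 1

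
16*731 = 11696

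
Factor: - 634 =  - 2^1*317^1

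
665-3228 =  - 2563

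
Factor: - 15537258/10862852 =-706239/493766 = -  2^( - 1)*3^4 * 7^ ( - 1) * 13^(-1 ) * 2713^ ( - 1 )*8719^1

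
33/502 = 33/502 = 0.07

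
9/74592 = 1/8288 = 0.00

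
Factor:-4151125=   -  5^3*11^1 *3019^1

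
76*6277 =477052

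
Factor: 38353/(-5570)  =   - 2^( - 1) * 5^(-1 )*7^1*557^( - 1) * 5479^1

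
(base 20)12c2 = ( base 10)9042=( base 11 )6880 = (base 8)21522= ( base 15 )2A2C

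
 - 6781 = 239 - 7020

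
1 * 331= 331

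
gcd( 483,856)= 1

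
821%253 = 62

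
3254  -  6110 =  - 2856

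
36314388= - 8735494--45049882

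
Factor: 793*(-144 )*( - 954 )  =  108939168 =2^5 * 3^4*13^1*53^1*61^1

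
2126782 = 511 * 4162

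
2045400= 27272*75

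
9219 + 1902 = 11121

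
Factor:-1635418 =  - 2^1 * 817709^1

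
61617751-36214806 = 25402945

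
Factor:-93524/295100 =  - 5^(- 2 )*13^(-1 )*103^1 =- 103/325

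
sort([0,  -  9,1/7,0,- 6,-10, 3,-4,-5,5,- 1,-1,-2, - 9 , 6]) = [-10,  -  9, - 9, - 6, - 5,-4 ,-2,-1,-1 , 0,0,1/7, 3, 5,6]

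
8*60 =480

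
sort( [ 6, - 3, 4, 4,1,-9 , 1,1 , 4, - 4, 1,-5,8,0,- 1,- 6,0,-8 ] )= [ - 9, - 8,  -  6, - 5,-4,-3, - 1,0,0,1, 1, 1,1,4, 4,  4,6,8]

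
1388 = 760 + 628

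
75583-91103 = - 15520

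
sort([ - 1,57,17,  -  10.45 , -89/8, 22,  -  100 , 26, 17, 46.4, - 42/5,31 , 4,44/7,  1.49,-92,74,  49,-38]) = [ - 100, - 92, - 38 , - 89/8,  -  10.45,  -  42/5, - 1,1.49,4,44/7, 17,17 , 22,26,31,46.4 , 49, 57,74]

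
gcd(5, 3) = 1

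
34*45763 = 1555942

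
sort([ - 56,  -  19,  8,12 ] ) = [ -56, - 19, 8,12]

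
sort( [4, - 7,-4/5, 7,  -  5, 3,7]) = [-7, - 5, - 4/5,3,  4,7, 7 ] 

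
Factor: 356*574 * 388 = 79285472 = 2^5*7^1*41^1*89^1* 97^1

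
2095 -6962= -4867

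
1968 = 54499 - 52531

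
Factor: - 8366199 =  - 3^1*167^1* 16699^1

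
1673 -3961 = -2288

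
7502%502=474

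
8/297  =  8/297 =0.03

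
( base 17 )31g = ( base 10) 900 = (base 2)1110000100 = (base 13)543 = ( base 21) 20i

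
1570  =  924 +646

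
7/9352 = 1/1336= 0.00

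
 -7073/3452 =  - 7073/3452 = - 2.05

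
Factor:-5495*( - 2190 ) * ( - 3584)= - 2^10 * 3^1 * 5^2*7^2 * 73^1*157^1  =  -43130035200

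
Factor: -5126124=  - 2^2*3^1 * 19^1 *22483^1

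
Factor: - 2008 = -2^3 * 251^1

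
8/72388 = 2/18097 =0.00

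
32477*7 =227339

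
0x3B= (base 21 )2h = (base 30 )1T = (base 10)59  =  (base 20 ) 2j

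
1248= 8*156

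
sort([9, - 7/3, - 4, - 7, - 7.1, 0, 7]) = [  -  7.1, - 7,- 4,- 7/3,  0, 7, 9 ]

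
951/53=17 + 50/53= 17.94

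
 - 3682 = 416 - 4098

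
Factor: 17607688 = 2^3 * 7^1 * 314423^1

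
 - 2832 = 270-3102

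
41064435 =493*83295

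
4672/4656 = 1+1/291 = 1.00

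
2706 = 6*451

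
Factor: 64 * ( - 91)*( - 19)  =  2^6*7^1*13^1*19^1 = 110656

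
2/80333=2/80333 = 0.00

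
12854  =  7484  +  5370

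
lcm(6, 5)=30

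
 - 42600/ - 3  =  14200/1 = 14200.00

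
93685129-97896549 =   -  4211420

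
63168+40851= 104019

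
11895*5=59475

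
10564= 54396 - 43832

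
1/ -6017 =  - 1/6017 = -  0.00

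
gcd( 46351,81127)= 1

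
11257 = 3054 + 8203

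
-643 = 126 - 769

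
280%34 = 8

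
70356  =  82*858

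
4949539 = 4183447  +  766092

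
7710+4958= 12668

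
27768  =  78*356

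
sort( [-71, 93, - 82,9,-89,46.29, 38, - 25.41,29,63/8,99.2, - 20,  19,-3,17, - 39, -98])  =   [ - 98, - 89,-82,-71,-39, - 25.41, -20, - 3,  63/8  ,  9, 17,19, 29,38, 46.29, 93,99.2]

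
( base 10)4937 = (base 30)5EH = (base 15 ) 16e2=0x1349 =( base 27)6KN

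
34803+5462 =40265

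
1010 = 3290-2280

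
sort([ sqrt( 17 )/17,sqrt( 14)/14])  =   [ sqrt(17)/17, sqrt( 14)/14] 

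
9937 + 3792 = 13729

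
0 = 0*14240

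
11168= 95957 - 84789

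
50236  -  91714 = -41478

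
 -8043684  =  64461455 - 72505139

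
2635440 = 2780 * 948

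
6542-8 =6534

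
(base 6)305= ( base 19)5i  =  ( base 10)113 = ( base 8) 161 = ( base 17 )6B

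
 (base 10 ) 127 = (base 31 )43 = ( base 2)1111111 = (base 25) 52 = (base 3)11201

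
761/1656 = 761/1656 = 0.46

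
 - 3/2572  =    -  3/2572 = - 0.00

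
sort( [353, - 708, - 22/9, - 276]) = [ - 708, - 276,-22/9,353] 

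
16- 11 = 5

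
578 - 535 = 43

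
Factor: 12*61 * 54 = 2^3*3^4*61^1 = 39528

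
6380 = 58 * 110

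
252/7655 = 252/7655 = 0.03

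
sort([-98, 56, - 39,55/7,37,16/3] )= [- 98,-39,16/3, 55/7,37,56 ]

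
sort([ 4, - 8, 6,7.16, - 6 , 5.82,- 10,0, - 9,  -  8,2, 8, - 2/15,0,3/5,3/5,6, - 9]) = [-10, - 9, - 9, - 8, -8,-6, - 2/15,0,0,3/5,3/5, 2,4, 5.82,6, 6,7.16, 8]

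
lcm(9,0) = 0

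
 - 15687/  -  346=15687/346 = 45.34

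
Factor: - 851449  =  -851449^1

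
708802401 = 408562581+300239820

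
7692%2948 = 1796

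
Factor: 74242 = 2^1 * 7^1* 5303^1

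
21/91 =3/13=   0.23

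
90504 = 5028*18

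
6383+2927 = 9310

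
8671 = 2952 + 5719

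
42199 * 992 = 41861408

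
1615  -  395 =1220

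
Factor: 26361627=3^1*8787209^1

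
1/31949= 1/31949 = 0.00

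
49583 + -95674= -46091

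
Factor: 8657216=2^6 * 17^1*73^1*109^1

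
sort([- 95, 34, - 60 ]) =[ - 95, - 60, 34] 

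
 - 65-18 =-83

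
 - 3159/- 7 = 451 + 2/7 =451.29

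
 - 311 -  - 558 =247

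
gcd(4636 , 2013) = 61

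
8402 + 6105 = 14507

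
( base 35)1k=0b110111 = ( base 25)25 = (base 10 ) 55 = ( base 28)1R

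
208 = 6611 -6403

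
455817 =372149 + 83668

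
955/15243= 955/15243 = 0.06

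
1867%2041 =1867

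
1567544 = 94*16676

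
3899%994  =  917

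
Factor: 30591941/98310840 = 2^(-3)*3^( - 1)*5^( - 1) * 47^( - 1) *2309^1 * 13249^1*17431^( - 1) 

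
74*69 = 5106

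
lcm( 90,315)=630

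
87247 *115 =10033405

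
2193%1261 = 932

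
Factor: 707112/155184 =483/106 = 2^ ( - 1 )*3^1 *7^1 *23^1*53^( - 1)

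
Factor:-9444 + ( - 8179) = -17623 = - 17623^1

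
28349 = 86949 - 58600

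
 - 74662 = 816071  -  890733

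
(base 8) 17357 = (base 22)g7l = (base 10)7919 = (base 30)8NT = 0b1111011101111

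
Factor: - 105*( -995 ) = 3^1*5^2*7^1*199^1 = 104475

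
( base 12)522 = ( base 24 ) 172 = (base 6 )3242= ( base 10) 746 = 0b1011101010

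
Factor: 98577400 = 2^3  *5^2*127^1*3881^1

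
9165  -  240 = 8925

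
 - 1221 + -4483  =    -  5704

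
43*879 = 37797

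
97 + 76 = 173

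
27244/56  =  486 + 1/2 = 486.50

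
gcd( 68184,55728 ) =72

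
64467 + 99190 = 163657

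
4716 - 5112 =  - 396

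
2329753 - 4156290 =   -  1826537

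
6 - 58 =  - 52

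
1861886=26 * 71611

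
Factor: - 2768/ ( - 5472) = 173/342 = 2^( - 1)  *3^ ( - 2)*19^( - 1)  *  173^1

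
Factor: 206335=5^1*29^1* 1423^1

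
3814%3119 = 695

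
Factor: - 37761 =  - 3^1*41^1 *307^1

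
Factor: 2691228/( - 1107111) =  - 897076/369037=- 2^2*19^( - 1 ) * 137^1*1637^1 * 19423^( - 1)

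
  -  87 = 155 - 242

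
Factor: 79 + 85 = 2^2*41^1 = 164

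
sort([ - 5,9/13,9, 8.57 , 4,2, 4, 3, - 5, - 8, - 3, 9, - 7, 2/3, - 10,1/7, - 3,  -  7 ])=[ - 10,-8,-7, - 7, - 5, - 5, - 3, - 3, 1/7,2/3,9/13, 2, 3,4, 4, 8.57, 9,9 ] 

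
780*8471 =6607380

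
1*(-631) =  - 631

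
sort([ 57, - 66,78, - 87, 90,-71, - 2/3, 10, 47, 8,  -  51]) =[ - 87,-71, - 66, - 51, - 2/3, 8, 10,47, 57, 78, 90 ] 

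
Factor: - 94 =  - 2^1*47^1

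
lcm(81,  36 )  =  324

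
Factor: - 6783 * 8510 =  - 57723330 =- 2^1* 3^1*5^1 * 7^1*17^1*19^1*23^1*37^1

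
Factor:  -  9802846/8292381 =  -2^1*3^( - 1)*17^1*401^1*719^1 *2764127^( - 1) 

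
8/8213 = 8/8213 = 0.00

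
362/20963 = 362/20963 = 0.02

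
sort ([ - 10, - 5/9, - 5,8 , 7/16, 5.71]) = [ - 10, - 5,  -  5/9, 7/16,5.71,  8 ] 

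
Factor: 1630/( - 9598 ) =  - 815/4799 = - 5^1 * 163^1 * 4799^( - 1 )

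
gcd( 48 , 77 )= 1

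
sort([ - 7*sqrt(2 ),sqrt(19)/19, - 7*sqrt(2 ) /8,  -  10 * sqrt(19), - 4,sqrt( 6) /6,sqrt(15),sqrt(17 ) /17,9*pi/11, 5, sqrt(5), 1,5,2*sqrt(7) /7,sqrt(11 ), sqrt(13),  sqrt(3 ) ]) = [-10*sqrt(19), - 7*sqrt( 2),-4,- 7*sqrt(2 ) /8,sqrt(19 )/19,sqrt( 17 ) /17,sqrt(6)/6,  2 * sqrt( 7) /7,1, sqrt ( 3),sqrt(5) , 9 * pi/11, sqrt(11),sqrt( 13),sqrt( 15 ),5,5] 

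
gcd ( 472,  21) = 1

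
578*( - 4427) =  - 2558806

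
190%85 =20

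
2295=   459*5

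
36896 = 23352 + 13544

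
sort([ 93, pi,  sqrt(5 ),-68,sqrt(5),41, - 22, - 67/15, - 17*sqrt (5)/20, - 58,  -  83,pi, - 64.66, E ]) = [-83,-68, - 64.66,  -  58 , - 22, - 67/15,  -  17*sqrt( 5) /20,sqrt(5),  sqrt( 5 ), E,pi,pi,41,93]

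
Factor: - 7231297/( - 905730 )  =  2^(-1)*3^(-1) *5^( - 1)*7^( - 1)*19^( - 1)  *  101^1* 227^(  -  1)*71597^1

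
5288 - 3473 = 1815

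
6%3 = 0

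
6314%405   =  239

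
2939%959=62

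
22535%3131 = 618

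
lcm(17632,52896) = 52896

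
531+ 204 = 735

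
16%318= 16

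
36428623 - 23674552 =12754071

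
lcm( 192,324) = 5184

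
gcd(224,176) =16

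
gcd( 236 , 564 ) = 4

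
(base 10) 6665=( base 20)gd5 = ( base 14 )2601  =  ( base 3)100010212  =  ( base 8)15011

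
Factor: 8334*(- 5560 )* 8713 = - 2^4*3^2*5^1*139^1*463^1*8713^1 = - 403734629520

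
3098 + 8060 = 11158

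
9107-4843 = 4264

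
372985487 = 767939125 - 394953638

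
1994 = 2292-298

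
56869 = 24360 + 32509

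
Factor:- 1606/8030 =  -5^( - 1)= -1/5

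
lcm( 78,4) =156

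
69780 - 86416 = - 16636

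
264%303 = 264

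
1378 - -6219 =7597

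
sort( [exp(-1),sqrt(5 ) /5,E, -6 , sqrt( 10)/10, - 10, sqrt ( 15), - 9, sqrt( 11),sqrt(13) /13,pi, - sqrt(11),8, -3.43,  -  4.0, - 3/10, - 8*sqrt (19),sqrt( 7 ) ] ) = [-8*sqrt (19),-10, - 9,-6, - 4.0, - 3.43,-sqrt(11 ),-3/10, sqrt( 13 )/13, sqrt( 10)/10, exp (-1 ), sqrt(5)/5, sqrt( 7), E,  pi, sqrt(11 ),sqrt( 15), 8 ]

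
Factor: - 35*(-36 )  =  1260 = 2^2*3^2 * 5^1*7^1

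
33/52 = 33/52 = 0.63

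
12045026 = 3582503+8462523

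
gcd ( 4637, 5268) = 1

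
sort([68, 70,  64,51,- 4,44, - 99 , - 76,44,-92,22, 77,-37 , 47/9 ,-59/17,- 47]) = [  -  99,  -  92,-76, - 47,-37, - 4, -59/17, 47/9,22, 44,44,51 , 64,68, 70  ,  77]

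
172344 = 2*86172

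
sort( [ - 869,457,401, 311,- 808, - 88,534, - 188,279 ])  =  [-869, - 808, - 188, - 88,279,311,401,457, 534]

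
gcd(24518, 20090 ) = 82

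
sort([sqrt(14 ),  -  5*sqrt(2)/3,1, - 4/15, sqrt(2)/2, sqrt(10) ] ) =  [-5*sqrt( 2)/3,-4/15, sqrt(2)/2, 1,sqrt( 10),  sqrt( 14 )]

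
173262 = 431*402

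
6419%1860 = 839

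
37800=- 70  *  (-540) 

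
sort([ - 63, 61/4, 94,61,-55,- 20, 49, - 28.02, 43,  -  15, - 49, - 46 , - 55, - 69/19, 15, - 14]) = [-63, - 55,- 55,-49,  -  46,- 28.02, - 20, -15, - 14, - 69/19, 15, 61/4, 43, 49, 61,  94 ] 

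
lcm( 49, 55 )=2695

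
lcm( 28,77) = 308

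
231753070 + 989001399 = 1220754469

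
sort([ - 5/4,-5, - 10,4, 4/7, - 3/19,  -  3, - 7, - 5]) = [-10,- 7, - 5, - 5,-3, - 5/4,- 3/19, 4/7,  4]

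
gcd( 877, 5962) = 1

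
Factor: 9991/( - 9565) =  - 5^( - 1)*97^1*103^1*1913^( -1) 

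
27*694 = 18738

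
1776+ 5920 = 7696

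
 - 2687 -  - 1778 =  - 909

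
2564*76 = 194864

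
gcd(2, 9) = 1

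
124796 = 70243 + 54553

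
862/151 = 862/151=5.71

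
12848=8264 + 4584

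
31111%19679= 11432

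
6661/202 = 32 + 197/202 =32.98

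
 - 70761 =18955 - 89716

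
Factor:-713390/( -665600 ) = 71339/66560 = 2^ ( - 10 )*5^(- 1 )*13^ ( - 1 )*71339^1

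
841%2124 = 841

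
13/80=13/80 = 0.16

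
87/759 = 29/253 = 0.11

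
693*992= 687456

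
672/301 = 96/43 = 2.23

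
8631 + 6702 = 15333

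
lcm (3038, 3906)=27342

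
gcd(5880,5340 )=60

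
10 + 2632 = 2642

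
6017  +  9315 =15332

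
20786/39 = 532 + 38/39 = 532.97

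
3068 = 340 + 2728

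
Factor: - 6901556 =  - 2^2*1725389^1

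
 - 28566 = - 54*529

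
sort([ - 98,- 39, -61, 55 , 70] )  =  [ - 98, - 61, - 39, 55, 70 ] 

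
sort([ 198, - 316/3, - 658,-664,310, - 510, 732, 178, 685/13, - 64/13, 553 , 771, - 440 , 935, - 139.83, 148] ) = [ - 664, - 658, -510, - 440, - 139.83, - 316/3, - 64/13,685/13 , 148,178, 198, 310, 553, 732, 771,935 ]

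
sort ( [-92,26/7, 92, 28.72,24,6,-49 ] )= [-92, - 49, 26/7, 6, 24, 28.72, 92 ] 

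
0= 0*31924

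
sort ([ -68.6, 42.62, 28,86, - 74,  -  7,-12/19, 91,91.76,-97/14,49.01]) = [ - 74 , - 68.6,  -  7, - 97/14, - 12/19, 28, 42.62,  49.01, 86,91,91.76]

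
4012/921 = 4012/921 = 4.36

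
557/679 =557/679  =  0.82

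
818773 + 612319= 1431092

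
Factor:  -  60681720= -2^3*3^1*5^1*11^1*45971^1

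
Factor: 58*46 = 2^2*23^1 *29^1= 2668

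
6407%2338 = 1731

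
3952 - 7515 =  - 3563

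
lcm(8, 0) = 0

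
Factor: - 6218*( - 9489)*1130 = 66672940260 = 2^2*3^1*5^1*113^1 *3109^1* 3163^1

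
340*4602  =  1564680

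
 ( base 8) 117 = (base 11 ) 72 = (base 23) 3A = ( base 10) 79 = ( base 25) 34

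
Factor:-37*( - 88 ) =3256 = 2^3  *  11^1*37^1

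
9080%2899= 383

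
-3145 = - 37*85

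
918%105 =78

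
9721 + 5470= 15191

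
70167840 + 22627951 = 92795791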